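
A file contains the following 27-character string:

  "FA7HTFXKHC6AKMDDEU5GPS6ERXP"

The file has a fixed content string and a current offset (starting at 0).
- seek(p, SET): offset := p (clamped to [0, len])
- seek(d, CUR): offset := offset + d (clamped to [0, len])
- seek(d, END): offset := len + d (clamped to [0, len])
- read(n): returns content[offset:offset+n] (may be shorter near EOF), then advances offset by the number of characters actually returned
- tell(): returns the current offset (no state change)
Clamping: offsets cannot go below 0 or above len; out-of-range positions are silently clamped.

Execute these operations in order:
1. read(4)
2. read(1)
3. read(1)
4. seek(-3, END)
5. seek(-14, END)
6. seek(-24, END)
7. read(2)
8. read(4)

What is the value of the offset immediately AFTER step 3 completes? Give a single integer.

After 1 (read(4)): returned 'FA7H', offset=4
After 2 (read(1)): returned 'T', offset=5
After 3 (read(1)): returned 'F', offset=6

Answer: 6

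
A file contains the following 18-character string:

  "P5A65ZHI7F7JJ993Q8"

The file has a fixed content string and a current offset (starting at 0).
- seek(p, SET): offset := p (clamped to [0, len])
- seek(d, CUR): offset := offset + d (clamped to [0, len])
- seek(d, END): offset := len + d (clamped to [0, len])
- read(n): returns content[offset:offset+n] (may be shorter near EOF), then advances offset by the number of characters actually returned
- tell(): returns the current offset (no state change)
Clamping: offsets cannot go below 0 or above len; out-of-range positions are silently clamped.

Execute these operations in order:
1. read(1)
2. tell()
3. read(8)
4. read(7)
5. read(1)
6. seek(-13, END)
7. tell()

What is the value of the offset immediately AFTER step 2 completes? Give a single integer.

After 1 (read(1)): returned 'P', offset=1
After 2 (tell()): offset=1

Answer: 1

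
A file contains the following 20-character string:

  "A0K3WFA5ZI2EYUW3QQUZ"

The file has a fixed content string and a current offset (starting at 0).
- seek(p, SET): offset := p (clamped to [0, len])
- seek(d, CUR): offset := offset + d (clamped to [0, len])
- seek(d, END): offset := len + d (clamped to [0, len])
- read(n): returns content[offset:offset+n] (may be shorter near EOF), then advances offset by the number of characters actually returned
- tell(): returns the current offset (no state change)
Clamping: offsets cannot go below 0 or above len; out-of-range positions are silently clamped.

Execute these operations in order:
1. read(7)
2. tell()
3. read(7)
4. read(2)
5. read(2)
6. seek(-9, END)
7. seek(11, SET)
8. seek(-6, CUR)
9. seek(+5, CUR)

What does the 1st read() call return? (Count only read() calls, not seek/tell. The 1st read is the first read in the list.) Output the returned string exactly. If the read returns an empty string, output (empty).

Answer: A0K3WFA

Derivation:
After 1 (read(7)): returned 'A0K3WFA', offset=7
After 2 (tell()): offset=7
After 3 (read(7)): returned '5ZI2EYU', offset=14
After 4 (read(2)): returned 'W3', offset=16
After 5 (read(2)): returned 'QQ', offset=18
After 6 (seek(-9, END)): offset=11
After 7 (seek(11, SET)): offset=11
After 8 (seek(-6, CUR)): offset=5
After 9 (seek(+5, CUR)): offset=10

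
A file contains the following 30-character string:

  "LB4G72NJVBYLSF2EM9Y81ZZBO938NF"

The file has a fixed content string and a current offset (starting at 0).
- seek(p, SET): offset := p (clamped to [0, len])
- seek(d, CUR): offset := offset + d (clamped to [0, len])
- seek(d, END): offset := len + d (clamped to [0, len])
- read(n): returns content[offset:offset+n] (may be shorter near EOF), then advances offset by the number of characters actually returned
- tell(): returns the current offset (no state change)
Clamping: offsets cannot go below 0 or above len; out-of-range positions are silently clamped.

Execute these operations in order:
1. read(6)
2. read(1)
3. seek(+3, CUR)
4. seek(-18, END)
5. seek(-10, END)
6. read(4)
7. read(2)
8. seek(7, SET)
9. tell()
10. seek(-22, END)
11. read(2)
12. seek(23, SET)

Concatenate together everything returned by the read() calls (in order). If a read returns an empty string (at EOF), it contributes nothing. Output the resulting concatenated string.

After 1 (read(6)): returned 'LB4G72', offset=6
After 2 (read(1)): returned 'N', offset=7
After 3 (seek(+3, CUR)): offset=10
After 4 (seek(-18, END)): offset=12
After 5 (seek(-10, END)): offset=20
After 6 (read(4)): returned '1ZZB', offset=24
After 7 (read(2)): returned 'O9', offset=26
After 8 (seek(7, SET)): offset=7
After 9 (tell()): offset=7
After 10 (seek(-22, END)): offset=8
After 11 (read(2)): returned 'VB', offset=10
After 12 (seek(23, SET)): offset=23

Answer: LB4G72N1ZZBO9VB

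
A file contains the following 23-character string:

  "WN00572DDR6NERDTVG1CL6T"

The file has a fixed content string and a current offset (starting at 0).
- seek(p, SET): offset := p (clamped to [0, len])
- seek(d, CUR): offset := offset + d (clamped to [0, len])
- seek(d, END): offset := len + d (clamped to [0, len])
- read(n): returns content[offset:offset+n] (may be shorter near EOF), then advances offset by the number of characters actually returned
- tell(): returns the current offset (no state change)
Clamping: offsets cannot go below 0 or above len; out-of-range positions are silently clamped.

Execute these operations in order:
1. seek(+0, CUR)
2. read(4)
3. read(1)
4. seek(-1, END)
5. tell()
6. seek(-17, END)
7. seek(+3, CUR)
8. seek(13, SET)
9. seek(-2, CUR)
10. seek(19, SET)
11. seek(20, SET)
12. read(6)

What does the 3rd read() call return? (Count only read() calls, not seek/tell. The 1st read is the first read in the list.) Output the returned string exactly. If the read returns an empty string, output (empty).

After 1 (seek(+0, CUR)): offset=0
After 2 (read(4)): returned 'WN00', offset=4
After 3 (read(1)): returned '5', offset=5
After 4 (seek(-1, END)): offset=22
After 5 (tell()): offset=22
After 6 (seek(-17, END)): offset=6
After 7 (seek(+3, CUR)): offset=9
After 8 (seek(13, SET)): offset=13
After 9 (seek(-2, CUR)): offset=11
After 10 (seek(19, SET)): offset=19
After 11 (seek(20, SET)): offset=20
After 12 (read(6)): returned 'L6T', offset=23

Answer: L6T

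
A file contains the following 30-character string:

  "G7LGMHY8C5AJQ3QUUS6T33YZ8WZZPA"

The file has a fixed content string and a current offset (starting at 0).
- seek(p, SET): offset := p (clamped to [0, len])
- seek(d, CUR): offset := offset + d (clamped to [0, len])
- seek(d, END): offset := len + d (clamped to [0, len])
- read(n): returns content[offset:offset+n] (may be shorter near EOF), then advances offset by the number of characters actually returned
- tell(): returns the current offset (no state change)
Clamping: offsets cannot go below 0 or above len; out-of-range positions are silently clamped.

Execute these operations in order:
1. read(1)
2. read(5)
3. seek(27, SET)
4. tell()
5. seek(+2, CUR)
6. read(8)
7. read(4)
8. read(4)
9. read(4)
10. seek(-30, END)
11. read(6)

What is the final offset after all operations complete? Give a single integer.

After 1 (read(1)): returned 'G', offset=1
After 2 (read(5)): returned '7LGMH', offset=6
After 3 (seek(27, SET)): offset=27
After 4 (tell()): offset=27
After 5 (seek(+2, CUR)): offset=29
After 6 (read(8)): returned 'A', offset=30
After 7 (read(4)): returned '', offset=30
After 8 (read(4)): returned '', offset=30
After 9 (read(4)): returned '', offset=30
After 10 (seek(-30, END)): offset=0
After 11 (read(6)): returned 'G7LGMH', offset=6

Answer: 6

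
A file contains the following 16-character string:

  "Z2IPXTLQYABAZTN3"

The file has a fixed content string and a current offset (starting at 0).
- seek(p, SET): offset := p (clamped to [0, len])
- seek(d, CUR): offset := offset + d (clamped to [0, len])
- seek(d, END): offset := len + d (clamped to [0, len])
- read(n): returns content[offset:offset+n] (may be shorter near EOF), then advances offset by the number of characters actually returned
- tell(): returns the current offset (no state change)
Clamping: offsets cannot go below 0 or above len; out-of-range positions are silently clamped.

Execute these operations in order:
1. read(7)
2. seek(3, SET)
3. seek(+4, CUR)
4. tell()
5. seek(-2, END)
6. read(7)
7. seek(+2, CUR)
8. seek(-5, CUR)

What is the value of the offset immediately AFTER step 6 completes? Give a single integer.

After 1 (read(7)): returned 'Z2IPXTL', offset=7
After 2 (seek(3, SET)): offset=3
After 3 (seek(+4, CUR)): offset=7
After 4 (tell()): offset=7
After 5 (seek(-2, END)): offset=14
After 6 (read(7)): returned 'N3', offset=16

Answer: 16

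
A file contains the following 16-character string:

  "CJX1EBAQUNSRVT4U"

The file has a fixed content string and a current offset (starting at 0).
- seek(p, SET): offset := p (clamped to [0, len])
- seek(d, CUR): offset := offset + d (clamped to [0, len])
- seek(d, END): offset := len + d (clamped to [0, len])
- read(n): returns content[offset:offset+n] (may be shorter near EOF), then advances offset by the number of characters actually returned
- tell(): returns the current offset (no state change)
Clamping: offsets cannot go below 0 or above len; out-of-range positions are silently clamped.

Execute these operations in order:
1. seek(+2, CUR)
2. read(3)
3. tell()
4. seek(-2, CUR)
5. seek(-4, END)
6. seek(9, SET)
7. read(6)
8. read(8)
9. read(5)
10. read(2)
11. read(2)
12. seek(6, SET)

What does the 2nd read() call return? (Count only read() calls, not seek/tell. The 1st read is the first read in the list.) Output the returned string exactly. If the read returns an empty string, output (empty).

After 1 (seek(+2, CUR)): offset=2
After 2 (read(3)): returned 'X1E', offset=5
After 3 (tell()): offset=5
After 4 (seek(-2, CUR)): offset=3
After 5 (seek(-4, END)): offset=12
After 6 (seek(9, SET)): offset=9
After 7 (read(6)): returned 'NSRVT4', offset=15
After 8 (read(8)): returned 'U', offset=16
After 9 (read(5)): returned '', offset=16
After 10 (read(2)): returned '', offset=16
After 11 (read(2)): returned '', offset=16
After 12 (seek(6, SET)): offset=6

Answer: NSRVT4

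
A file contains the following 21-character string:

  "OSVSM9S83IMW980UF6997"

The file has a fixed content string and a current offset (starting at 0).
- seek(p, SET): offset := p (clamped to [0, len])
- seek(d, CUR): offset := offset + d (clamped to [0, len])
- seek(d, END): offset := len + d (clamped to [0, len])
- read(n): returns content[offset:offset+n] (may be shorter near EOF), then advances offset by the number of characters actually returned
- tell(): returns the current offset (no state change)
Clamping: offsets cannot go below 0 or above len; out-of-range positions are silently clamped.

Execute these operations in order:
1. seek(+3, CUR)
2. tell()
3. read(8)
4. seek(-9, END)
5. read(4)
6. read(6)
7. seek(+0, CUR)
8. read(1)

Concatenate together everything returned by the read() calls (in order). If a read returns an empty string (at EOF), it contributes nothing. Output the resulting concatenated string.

Answer: SM9S83IM980UF6997

Derivation:
After 1 (seek(+3, CUR)): offset=3
After 2 (tell()): offset=3
After 3 (read(8)): returned 'SM9S83IM', offset=11
After 4 (seek(-9, END)): offset=12
After 5 (read(4)): returned '980U', offset=16
After 6 (read(6)): returned 'F6997', offset=21
After 7 (seek(+0, CUR)): offset=21
After 8 (read(1)): returned '', offset=21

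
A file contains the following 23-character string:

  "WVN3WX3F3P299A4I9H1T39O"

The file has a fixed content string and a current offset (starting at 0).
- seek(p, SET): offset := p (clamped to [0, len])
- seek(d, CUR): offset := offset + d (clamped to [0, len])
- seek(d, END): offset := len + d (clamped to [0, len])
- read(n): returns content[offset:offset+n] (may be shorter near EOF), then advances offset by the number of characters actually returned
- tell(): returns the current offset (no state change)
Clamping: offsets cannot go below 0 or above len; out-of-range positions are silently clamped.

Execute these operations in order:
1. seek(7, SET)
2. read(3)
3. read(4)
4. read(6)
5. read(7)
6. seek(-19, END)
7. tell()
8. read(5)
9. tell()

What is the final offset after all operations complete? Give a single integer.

After 1 (seek(7, SET)): offset=7
After 2 (read(3)): returned 'F3P', offset=10
After 3 (read(4)): returned '299A', offset=14
After 4 (read(6)): returned '4I9H1T', offset=20
After 5 (read(7)): returned '39O', offset=23
After 6 (seek(-19, END)): offset=4
After 7 (tell()): offset=4
After 8 (read(5)): returned 'WX3F3', offset=9
After 9 (tell()): offset=9

Answer: 9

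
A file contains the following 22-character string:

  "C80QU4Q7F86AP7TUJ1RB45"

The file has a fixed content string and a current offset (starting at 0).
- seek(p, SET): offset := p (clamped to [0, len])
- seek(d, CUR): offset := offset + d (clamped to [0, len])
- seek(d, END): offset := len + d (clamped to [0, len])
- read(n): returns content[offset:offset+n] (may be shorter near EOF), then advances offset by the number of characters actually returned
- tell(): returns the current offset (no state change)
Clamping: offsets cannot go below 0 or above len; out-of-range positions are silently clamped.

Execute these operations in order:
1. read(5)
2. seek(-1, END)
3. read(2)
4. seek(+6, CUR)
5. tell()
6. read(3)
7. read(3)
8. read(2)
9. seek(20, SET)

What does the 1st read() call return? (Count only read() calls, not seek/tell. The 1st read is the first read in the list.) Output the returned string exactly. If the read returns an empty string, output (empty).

Answer: C80QU

Derivation:
After 1 (read(5)): returned 'C80QU', offset=5
After 2 (seek(-1, END)): offset=21
After 3 (read(2)): returned '5', offset=22
After 4 (seek(+6, CUR)): offset=22
After 5 (tell()): offset=22
After 6 (read(3)): returned '', offset=22
After 7 (read(3)): returned '', offset=22
After 8 (read(2)): returned '', offset=22
After 9 (seek(20, SET)): offset=20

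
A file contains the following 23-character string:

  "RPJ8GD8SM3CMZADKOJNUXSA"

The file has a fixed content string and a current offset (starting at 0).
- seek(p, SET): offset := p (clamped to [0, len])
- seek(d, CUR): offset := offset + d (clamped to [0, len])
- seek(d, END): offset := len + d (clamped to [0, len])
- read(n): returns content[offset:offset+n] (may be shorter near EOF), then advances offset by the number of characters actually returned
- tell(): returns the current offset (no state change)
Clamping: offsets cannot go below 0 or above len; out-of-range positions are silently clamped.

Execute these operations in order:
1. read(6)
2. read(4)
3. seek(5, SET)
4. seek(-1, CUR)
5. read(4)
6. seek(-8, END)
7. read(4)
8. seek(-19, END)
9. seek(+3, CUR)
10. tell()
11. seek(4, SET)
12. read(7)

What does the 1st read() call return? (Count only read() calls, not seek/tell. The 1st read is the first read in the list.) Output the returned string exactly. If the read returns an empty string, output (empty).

After 1 (read(6)): returned 'RPJ8GD', offset=6
After 2 (read(4)): returned '8SM3', offset=10
After 3 (seek(5, SET)): offset=5
After 4 (seek(-1, CUR)): offset=4
After 5 (read(4)): returned 'GD8S', offset=8
After 6 (seek(-8, END)): offset=15
After 7 (read(4)): returned 'KOJN', offset=19
After 8 (seek(-19, END)): offset=4
After 9 (seek(+3, CUR)): offset=7
After 10 (tell()): offset=7
After 11 (seek(4, SET)): offset=4
After 12 (read(7)): returned 'GD8SM3C', offset=11

Answer: RPJ8GD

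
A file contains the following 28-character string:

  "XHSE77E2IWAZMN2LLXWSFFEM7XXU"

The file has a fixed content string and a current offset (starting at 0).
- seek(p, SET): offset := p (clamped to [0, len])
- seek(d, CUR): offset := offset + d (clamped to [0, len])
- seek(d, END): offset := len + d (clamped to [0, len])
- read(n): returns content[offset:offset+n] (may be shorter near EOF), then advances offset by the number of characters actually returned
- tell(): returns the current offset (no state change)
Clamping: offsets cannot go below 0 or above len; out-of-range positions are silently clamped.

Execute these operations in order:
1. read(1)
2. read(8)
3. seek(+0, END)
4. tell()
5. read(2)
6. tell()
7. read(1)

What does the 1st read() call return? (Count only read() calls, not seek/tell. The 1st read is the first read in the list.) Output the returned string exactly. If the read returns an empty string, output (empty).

Answer: X

Derivation:
After 1 (read(1)): returned 'X', offset=1
After 2 (read(8)): returned 'HSE77E2I', offset=9
After 3 (seek(+0, END)): offset=28
After 4 (tell()): offset=28
After 5 (read(2)): returned '', offset=28
After 6 (tell()): offset=28
After 7 (read(1)): returned '', offset=28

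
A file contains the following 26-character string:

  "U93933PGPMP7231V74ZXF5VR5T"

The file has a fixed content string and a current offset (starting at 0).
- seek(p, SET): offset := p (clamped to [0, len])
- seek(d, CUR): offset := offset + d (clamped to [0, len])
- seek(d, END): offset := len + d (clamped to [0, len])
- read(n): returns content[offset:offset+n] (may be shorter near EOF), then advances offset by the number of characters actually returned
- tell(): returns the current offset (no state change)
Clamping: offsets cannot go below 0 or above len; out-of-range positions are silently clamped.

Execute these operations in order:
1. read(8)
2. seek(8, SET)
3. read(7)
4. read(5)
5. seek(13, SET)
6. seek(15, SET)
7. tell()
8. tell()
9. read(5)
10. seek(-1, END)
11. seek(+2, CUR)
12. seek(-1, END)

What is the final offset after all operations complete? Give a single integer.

After 1 (read(8)): returned 'U93933PG', offset=8
After 2 (seek(8, SET)): offset=8
After 3 (read(7)): returned 'PMP7231', offset=15
After 4 (read(5)): returned 'V74ZX', offset=20
After 5 (seek(13, SET)): offset=13
After 6 (seek(15, SET)): offset=15
After 7 (tell()): offset=15
After 8 (tell()): offset=15
After 9 (read(5)): returned 'V74ZX', offset=20
After 10 (seek(-1, END)): offset=25
After 11 (seek(+2, CUR)): offset=26
After 12 (seek(-1, END)): offset=25

Answer: 25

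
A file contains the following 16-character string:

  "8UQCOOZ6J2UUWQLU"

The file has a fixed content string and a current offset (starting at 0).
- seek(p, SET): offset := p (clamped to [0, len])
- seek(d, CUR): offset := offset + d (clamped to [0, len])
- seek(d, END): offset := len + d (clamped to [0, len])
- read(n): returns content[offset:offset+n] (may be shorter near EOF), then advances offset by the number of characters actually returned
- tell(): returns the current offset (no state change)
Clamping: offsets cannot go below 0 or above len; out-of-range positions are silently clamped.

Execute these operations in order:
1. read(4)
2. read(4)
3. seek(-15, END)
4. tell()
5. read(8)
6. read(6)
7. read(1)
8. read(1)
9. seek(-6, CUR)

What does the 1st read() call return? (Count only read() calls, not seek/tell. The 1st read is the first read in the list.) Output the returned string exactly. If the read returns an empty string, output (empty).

Answer: 8UQC

Derivation:
After 1 (read(4)): returned '8UQC', offset=4
After 2 (read(4)): returned 'OOZ6', offset=8
After 3 (seek(-15, END)): offset=1
After 4 (tell()): offset=1
After 5 (read(8)): returned 'UQCOOZ6J', offset=9
After 6 (read(6)): returned '2UUWQL', offset=15
After 7 (read(1)): returned 'U', offset=16
After 8 (read(1)): returned '', offset=16
After 9 (seek(-6, CUR)): offset=10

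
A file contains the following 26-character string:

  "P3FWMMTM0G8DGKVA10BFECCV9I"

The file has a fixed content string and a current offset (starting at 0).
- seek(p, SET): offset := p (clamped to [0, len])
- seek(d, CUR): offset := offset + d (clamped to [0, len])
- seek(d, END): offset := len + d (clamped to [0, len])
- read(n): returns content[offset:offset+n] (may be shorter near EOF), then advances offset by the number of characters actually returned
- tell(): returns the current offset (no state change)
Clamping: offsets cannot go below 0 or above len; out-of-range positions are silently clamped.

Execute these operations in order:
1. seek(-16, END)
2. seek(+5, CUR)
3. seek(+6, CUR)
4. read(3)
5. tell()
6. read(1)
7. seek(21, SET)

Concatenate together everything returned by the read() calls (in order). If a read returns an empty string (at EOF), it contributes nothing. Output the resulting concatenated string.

Answer: CCV9

Derivation:
After 1 (seek(-16, END)): offset=10
After 2 (seek(+5, CUR)): offset=15
After 3 (seek(+6, CUR)): offset=21
After 4 (read(3)): returned 'CCV', offset=24
After 5 (tell()): offset=24
After 6 (read(1)): returned '9', offset=25
After 7 (seek(21, SET)): offset=21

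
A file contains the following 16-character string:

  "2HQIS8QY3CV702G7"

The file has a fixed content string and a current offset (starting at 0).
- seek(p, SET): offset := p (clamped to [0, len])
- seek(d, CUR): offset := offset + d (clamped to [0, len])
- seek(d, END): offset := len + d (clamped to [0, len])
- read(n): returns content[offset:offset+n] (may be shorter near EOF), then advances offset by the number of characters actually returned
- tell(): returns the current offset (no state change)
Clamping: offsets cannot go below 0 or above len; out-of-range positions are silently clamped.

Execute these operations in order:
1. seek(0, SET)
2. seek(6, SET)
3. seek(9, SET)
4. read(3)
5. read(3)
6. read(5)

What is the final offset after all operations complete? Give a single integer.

Answer: 16

Derivation:
After 1 (seek(0, SET)): offset=0
After 2 (seek(6, SET)): offset=6
After 3 (seek(9, SET)): offset=9
After 4 (read(3)): returned 'CV7', offset=12
After 5 (read(3)): returned '02G', offset=15
After 6 (read(5)): returned '7', offset=16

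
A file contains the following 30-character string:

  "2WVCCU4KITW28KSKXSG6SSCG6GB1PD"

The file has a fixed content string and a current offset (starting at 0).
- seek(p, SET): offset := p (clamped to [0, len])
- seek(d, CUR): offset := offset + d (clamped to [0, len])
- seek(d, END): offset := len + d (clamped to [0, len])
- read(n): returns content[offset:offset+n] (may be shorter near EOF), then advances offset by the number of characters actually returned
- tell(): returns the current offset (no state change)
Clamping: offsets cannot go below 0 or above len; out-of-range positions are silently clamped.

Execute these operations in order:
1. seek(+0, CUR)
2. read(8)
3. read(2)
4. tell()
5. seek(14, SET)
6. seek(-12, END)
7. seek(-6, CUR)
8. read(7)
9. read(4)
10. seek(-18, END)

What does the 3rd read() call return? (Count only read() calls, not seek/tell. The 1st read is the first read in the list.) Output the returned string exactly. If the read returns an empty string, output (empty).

After 1 (seek(+0, CUR)): offset=0
After 2 (read(8)): returned '2WVCCU4K', offset=8
After 3 (read(2)): returned 'IT', offset=10
After 4 (tell()): offset=10
After 5 (seek(14, SET)): offset=14
After 6 (seek(-12, END)): offset=18
After 7 (seek(-6, CUR)): offset=12
After 8 (read(7)): returned '8KSKXSG', offset=19
After 9 (read(4)): returned '6SSC', offset=23
After 10 (seek(-18, END)): offset=12

Answer: 8KSKXSG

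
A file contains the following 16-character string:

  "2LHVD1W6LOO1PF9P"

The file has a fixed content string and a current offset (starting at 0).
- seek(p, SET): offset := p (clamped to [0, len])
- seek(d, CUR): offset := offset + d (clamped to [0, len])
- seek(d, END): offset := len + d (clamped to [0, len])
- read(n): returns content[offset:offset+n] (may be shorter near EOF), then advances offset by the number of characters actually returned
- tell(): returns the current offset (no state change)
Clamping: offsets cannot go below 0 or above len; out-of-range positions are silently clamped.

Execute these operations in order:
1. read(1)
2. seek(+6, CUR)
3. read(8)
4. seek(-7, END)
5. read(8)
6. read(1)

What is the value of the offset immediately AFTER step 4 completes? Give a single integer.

Answer: 9

Derivation:
After 1 (read(1)): returned '2', offset=1
After 2 (seek(+6, CUR)): offset=7
After 3 (read(8)): returned '6LOO1PF9', offset=15
After 4 (seek(-7, END)): offset=9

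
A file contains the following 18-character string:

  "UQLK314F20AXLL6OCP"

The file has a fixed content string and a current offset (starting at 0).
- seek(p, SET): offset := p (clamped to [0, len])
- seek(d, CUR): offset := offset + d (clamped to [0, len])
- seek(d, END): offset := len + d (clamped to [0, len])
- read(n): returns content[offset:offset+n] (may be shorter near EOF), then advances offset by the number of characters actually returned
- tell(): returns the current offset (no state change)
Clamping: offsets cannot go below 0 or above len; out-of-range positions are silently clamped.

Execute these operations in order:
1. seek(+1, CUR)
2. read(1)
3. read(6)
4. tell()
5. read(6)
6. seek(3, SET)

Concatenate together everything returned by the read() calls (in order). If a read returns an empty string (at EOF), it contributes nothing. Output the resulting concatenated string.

Answer: QLK314F20AXLL

Derivation:
After 1 (seek(+1, CUR)): offset=1
After 2 (read(1)): returned 'Q', offset=2
After 3 (read(6)): returned 'LK314F', offset=8
After 4 (tell()): offset=8
After 5 (read(6)): returned '20AXLL', offset=14
After 6 (seek(3, SET)): offset=3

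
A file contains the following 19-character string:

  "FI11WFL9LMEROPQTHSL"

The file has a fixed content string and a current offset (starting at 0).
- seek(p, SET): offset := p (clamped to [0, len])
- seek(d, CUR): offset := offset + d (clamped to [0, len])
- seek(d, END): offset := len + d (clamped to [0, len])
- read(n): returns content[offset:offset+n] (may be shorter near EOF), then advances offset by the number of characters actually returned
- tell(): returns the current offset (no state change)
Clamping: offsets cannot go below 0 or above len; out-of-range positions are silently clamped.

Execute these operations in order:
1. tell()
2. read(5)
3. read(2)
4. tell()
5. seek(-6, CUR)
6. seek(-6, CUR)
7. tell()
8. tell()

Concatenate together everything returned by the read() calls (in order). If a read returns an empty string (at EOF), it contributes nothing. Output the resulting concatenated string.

Answer: FI11WFL

Derivation:
After 1 (tell()): offset=0
After 2 (read(5)): returned 'FI11W', offset=5
After 3 (read(2)): returned 'FL', offset=7
After 4 (tell()): offset=7
After 5 (seek(-6, CUR)): offset=1
After 6 (seek(-6, CUR)): offset=0
After 7 (tell()): offset=0
After 8 (tell()): offset=0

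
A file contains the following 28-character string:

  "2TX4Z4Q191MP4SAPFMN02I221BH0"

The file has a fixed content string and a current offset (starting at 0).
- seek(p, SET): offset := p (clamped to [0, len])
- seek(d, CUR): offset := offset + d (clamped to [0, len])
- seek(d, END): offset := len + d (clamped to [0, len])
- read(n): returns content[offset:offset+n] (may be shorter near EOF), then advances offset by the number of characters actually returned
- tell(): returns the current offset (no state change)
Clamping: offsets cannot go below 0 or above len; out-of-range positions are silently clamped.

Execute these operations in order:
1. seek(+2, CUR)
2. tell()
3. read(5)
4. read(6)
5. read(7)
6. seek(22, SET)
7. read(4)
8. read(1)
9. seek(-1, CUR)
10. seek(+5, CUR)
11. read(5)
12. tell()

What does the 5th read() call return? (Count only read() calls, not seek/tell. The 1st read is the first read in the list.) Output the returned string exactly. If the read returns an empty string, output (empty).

Answer: H

Derivation:
After 1 (seek(+2, CUR)): offset=2
After 2 (tell()): offset=2
After 3 (read(5)): returned 'X4Z4Q', offset=7
After 4 (read(6)): returned '191MP4', offset=13
After 5 (read(7)): returned 'SAPFMN0', offset=20
After 6 (seek(22, SET)): offset=22
After 7 (read(4)): returned '221B', offset=26
After 8 (read(1)): returned 'H', offset=27
After 9 (seek(-1, CUR)): offset=26
After 10 (seek(+5, CUR)): offset=28
After 11 (read(5)): returned '', offset=28
After 12 (tell()): offset=28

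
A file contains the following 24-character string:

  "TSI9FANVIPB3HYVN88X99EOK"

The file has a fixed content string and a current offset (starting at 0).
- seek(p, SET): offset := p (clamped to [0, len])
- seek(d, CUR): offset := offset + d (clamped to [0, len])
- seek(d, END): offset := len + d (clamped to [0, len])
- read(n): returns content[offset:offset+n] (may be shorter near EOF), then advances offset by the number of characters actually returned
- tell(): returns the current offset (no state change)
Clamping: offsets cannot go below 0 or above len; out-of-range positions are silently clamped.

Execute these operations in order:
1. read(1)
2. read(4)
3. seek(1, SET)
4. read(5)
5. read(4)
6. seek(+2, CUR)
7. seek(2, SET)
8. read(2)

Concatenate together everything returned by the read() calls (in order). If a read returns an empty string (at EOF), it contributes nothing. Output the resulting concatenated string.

Answer: TSI9FSI9FANVIPI9

Derivation:
After 1 (read(1)): returned 'T', offset=1
After 2 (read(4)): returned 'SI9F', offset=5
After 3 (seek(1, SET)): offset=1
After 4 (read(5)): returned 'SI9FA', offset=6
After 5 (read(4)): returned 'NVIP', offset=10
After 6 (seek(+2, CUR)): offset=12
After 7 (seek(2, SET)): offset=2
After 8 (read(2)): returned 'I9', offset=4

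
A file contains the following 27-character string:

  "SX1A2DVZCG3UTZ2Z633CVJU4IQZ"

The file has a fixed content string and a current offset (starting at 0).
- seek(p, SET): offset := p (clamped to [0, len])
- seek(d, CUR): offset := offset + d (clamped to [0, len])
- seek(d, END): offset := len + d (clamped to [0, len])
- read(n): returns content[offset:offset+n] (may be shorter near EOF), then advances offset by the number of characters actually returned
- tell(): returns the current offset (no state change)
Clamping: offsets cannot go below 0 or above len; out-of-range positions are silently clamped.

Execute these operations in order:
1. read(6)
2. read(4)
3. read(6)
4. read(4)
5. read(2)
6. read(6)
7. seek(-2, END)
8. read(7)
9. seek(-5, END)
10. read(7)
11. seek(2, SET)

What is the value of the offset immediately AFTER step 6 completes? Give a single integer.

After 1 (read(6)): returned 'SX1A2D', offset=6
After 2 (read(4)): returned 'VZCG', offset=10
After 3 (read(6)): returned '3UTZ2Z', offset=16
After 4 (read(4)): returned '633C', offset=20
After 5 (read(2)): returned 'VJ', offset=22
After 6 (read(6)): returned 'U4IQZ', offset=27

Answer: 27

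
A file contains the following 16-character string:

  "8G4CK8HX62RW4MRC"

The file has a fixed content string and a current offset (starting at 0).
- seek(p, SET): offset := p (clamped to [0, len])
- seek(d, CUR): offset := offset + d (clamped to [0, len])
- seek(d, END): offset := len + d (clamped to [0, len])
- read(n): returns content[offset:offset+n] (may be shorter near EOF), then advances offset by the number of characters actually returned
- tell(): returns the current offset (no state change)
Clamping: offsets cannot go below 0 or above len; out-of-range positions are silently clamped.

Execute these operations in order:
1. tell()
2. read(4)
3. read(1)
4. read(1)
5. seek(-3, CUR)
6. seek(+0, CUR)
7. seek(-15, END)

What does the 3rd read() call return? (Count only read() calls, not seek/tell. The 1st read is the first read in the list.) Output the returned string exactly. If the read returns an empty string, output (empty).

Answer: 8

Derivation:
After 1 (tell()): offset=0
After 2 (read(4)): returned '8G4C', offset=4
After 3 (read(1)): returned 'K', offset=5
After 4 (read(1)): returned '8', offset=6
After 5 (seek(-3, CUR)): offset=3
After 6 (seek(+0, CUR)): offset=3
After 7 (seek(-15, END)): offset=1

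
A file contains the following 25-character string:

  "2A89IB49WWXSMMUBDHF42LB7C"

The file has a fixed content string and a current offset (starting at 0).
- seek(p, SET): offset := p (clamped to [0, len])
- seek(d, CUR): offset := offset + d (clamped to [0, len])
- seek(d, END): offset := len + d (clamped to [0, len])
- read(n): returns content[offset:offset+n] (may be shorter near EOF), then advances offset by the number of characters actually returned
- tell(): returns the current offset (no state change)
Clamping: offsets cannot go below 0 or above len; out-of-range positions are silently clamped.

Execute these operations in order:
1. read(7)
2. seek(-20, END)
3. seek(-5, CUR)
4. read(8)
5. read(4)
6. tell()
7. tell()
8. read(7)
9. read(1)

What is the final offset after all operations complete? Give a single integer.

After 1 (read(7)): returned '2A89IB4', offset=7
After 2 (seek(-20, END)): offset=5
After 3 (seek(-5, CUR)): offset=0
After 4 (read(8)): returned '2A89IB49', offset=8
After 5 (read(4)): returned 'WWXS', offset=12
After 6 (tell()): offset=12
After 7 (tell()): offset=12
After 8 (read(7)): returned 'MMUBDHF', offset=19
After 9 (read(1)): returned '4', offset=20

Answer: 20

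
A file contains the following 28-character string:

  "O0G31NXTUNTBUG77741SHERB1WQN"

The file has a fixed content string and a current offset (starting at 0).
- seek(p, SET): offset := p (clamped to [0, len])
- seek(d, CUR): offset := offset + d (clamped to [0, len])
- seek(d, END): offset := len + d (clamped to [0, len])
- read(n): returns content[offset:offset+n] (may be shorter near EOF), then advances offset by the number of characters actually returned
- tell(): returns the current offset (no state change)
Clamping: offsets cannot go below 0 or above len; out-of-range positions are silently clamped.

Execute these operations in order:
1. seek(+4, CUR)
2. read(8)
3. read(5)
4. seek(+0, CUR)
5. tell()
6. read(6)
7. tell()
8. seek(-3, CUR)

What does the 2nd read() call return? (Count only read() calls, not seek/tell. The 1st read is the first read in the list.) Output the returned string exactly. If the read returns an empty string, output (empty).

Answer: UG777

Derivation:
After 1 (seek(+4, CUR)): offset=4
After 2 (read(8)): returned '1NXTUNTB', offset=12
After 3 (read(5)): returned 'UG777', offset=17
After 4 (seek(+0, CUR)): offset=17
After 5 (tell()): offset=17
After 6 (read(6)): returned '41SHER', offset=23
After 7 (tell()): offset=23
After 8 (seek(-3, CUR)): offset=20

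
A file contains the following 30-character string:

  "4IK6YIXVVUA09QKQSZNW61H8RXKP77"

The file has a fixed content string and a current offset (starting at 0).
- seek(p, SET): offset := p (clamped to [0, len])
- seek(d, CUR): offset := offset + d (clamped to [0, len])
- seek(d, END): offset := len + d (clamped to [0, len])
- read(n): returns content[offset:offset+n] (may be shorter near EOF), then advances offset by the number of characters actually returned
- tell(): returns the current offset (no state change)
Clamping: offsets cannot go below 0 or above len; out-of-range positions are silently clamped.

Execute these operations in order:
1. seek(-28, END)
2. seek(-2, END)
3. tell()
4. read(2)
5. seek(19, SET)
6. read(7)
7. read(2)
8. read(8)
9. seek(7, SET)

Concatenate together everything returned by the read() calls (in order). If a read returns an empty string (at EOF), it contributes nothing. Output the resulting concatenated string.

After 1 (seek(-28, END)): offset=2
After 2 (seek(-2, END)): offset=28
After 3 (tell()): offset=28
After 4 (read(2)): returned '77', offset=30
After 5 (seek(19, SET)): offset=19
After 6 (read(7)): returned 'W61H8RX', offset=26
After 7 (read(2)): returned 'KP', offset=28
After 8 (read(8)): returned '77', offset=30
After 9 (seek(7, SET)): offset=7

Answer: 77W61H8RXKP77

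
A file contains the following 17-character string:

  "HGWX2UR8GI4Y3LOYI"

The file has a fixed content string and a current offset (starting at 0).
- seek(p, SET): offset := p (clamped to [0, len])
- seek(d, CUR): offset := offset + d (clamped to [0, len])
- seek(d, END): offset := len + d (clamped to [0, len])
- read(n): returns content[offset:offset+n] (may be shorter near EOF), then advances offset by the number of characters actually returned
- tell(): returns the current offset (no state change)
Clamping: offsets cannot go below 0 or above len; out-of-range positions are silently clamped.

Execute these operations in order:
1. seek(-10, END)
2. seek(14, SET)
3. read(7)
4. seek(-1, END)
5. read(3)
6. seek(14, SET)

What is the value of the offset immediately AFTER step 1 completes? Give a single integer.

Answer: 7

Derivation:
After 1 (seek(-10, END)): offset=7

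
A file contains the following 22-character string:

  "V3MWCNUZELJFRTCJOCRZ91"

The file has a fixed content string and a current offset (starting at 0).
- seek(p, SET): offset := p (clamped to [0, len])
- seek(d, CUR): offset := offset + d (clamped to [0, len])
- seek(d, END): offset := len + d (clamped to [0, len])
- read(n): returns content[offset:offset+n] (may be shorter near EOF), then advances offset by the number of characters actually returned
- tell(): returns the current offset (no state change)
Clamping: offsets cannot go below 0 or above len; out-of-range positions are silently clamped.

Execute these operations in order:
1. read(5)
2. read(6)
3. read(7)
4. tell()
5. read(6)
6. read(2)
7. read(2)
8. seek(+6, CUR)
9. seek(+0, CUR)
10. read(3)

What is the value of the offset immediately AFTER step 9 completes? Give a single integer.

After 1 (read(5)): returned 'V3MWC', offset=5
After 2 (read(6)): returned 'NUZELJ', offset=11
After 3 (read(7)): returned 'FRTCJOC', offset=18
After 4 (tell()): offset=18
After 5 (read(6)): returned 'RZ91', offset=22
After 6 (read(2)): returned '', offset=22
After 7 (read(2)): returned '', offset=22
After 8 (seek(+6, CUR)): offset=22
After 9 (seek(+0, CUR)): offset=22

Answer: 22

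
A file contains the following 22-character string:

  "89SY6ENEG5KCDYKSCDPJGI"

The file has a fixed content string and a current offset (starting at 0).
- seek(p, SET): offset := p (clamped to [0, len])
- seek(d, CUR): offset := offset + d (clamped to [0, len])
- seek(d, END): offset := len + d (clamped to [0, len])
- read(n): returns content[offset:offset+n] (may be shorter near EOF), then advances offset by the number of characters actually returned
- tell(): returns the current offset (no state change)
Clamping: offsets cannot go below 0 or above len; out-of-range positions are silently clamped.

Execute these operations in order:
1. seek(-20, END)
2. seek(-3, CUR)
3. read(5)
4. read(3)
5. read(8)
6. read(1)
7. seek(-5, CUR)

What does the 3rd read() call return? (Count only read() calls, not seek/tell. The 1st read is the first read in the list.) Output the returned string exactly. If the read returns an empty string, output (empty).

Answer: G5KCDYKS

Derivation:
After 1 (seek(-20, END)): offset=2
After 2 (seek(-3, CUR)): offset=0
After 3 (read(5)): returned '89SY6', offset=5
After 4 (read(3)): returned 'ENE', offset=8
After 5 (read(8)): returned 'G5KCDYKS', offset=16
After 6 (read(1)): returned 'C', offset=17
After 7 (seek(-5, CUR)): offset=12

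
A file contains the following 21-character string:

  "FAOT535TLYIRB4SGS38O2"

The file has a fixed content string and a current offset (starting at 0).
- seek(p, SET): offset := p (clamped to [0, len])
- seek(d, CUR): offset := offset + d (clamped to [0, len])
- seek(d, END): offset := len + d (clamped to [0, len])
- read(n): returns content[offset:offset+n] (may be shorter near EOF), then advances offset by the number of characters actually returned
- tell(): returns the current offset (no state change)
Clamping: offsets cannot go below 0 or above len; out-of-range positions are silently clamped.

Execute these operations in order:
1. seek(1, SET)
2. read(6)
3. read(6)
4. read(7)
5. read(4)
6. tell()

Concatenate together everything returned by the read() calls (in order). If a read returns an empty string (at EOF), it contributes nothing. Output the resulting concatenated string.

Answer: AOT535TLYIRB4SGS38O2

Derivation:
After 1 (seek(1, SET)): offset=1
After 2 (read(6)): returned 'AOT535', offset=7
After 3 (read(6)): returned 'TLYIRB', offset=13
After 4 (read(7)): returned '4SGS38O', offset=20
After 5 (read(4)): returned '2', offset=21
After 6 (tell()): offset=21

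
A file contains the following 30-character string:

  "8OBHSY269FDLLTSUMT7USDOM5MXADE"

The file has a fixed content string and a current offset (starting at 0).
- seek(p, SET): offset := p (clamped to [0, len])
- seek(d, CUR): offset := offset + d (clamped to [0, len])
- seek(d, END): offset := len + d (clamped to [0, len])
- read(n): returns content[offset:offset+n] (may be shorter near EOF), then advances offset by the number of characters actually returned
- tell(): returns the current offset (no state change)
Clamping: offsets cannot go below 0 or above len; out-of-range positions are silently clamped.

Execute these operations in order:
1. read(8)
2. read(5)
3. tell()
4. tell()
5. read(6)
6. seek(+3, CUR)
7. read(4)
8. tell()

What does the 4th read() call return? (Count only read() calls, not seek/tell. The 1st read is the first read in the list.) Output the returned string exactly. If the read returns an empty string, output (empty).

Answer: OM5M

Derivation:
After 1 (read(8)): returned '8OBHSY26', offset=8
After 2 (read(5)): returned '9FDLL', offset=13
After 3 (tell()): offset=13
After 4 (tell()): offset=13
After 5 (read(6)): returned 'TSUMT7', offset=19
After 6 (seek(+3, CUR)): offset=22
After 7 (read(4)): returned 'OM5M', offset=26
After 8 (tell()): offset=26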